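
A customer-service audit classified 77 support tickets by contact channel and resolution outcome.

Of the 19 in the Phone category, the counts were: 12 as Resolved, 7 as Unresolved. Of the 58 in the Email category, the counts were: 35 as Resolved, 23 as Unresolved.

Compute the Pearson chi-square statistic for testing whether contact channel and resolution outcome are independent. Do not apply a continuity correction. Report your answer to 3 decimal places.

Row totals: 19, 58. Column totals: 47, 30. Grand total N = 77.
Expected counts (row total × column total / N):
  Phone, Resolved: 19×47/77 = 11.5974
  Phone, Unresolved: 19×30/77 = 7.4026
  Email, Resolved: 58×47/77 = 35.4026
  Email, Unresolved: 58×30/77 = 22.5974
Contributions (O − E)²/E:
  (12 − 11.5974)²/11.5974 = 0.0140
  (7 − 7.4026)²/7.4026 = 0.0219
  (35 − 35.4026)²/35.4026 = 0.0046
  (23 − 22.5974)²/22.5974 = 0.0072
χ² = 0.0140 + 0.0219 + 0.0046 + 0.0072 = 0.048

0.048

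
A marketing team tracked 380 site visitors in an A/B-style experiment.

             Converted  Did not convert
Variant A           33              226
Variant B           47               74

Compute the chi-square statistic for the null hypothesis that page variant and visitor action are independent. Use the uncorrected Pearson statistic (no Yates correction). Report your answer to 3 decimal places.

Row totals: 259, 121. Column totals: 80, 300. Grand total N = 380.
Expected counts (row total × column total / N):
  Variant A, Converted: 259×80/380 = 54.5263
  Variant A, Did not convert: 259×300/380 = 204.4737
  Variant B, Converted: 121×80/380 = 25.4737
  Variant B, Did not convert: 121×300/380 = 95.5263
Contributions (O − E)²/E:
  (33 − 54.5263)²/54.5263 = 8.4983
  (226 − 204.4737)²/204.4737 = 2.2662
  (47 − 25.4737)²/25.4737 = 18.1906
  (74 − 95.5263)²/95.5263 = 4.8508
χ² = 8.4983 + 2.2662 + 18.1906 + 4.8508 = 33.806

33.806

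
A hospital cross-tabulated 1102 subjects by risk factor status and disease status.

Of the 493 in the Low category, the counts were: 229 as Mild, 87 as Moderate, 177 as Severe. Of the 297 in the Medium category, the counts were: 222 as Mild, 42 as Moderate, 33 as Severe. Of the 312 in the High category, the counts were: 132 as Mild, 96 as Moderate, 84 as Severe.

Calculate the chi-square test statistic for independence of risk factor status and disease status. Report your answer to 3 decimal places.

103.956

Row totals: 493, 297, 312. Column totals: 583, 225, 294. Grand total N = 1102.
Expected counts (row total × column total / N):
  Low, Mild: 493×583/1102 = 260.8158
  Low, Moderate: 493×225/1102 = 100.6579
  Low, Severe: 493×294/1102 = 131.5263
  Medium, Mild: 297×583/1102 = 157.1243
  Medium, Moderate: 297×225/1102 = 60.6397
  Medium, Severe: 297×294/1102 = 79.2359
  High, Mild: 312×583/1102 = 165.0599
  High, Moderate: 312×225/1102 = 63.7024
  High, Severe: 312×294/1102 = 83.2377
Contributions (O − E)²/E:
  (229 − 260.8158)²/260.8158 = 3.8811
  (87 − 100.6579)²/100.6579 = 1.8532
  (177 − 131.5263)²/131.5263 = 15.7220
  (222 − 157.1243)²/157.1243 = 26.7868
  (42 − 60.6397)²/60.6397 = 5.7296
  (33 − 79.2359)²/79.2359 = 26.9797
  (132 − 165.0599)²/165.0599 = 6.6216
  (96 − 63.7024)²/63.7024 = 16.3751
  (84 − 83.2377)²/83.2377 = 0.0070
χ² = 3.8811 + 1.8532 + 15.7220 + 26.7868 + 5.7296 + 26.9797 + 6.6216 + 16.3751 + 0.0070 = 103.956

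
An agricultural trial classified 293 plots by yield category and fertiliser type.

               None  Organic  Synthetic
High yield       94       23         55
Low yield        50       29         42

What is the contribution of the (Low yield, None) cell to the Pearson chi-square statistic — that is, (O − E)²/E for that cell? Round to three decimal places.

1.507

Row total (Low yield) = 121; column total (None) = 144; N = 293.
Expected count E = 121 × 144 / 293 = 59.4676.
Contribution = (O − E)²/E = (50 − 59.4676)² / 59.4676 = 1.507.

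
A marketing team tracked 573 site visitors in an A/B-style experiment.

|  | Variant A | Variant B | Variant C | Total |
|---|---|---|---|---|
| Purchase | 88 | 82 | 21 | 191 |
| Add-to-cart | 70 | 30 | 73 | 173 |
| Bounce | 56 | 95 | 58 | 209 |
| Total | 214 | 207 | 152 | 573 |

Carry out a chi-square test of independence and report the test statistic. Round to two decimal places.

68.46

Grand total N = 573.
Expected counts (row total × column total / N):
  Purchase, Variant A: 191×214/573 = 71.333
  Purchase, Variant B: 191×207/573 = 69.000
  Purchase, Variant C: 191×152/573 = 50.667
  Add-to-cart, Variant A: 173×214/573 = 64.611
  Add-to-cart, Variant B: 173×207/573 = 62.497
  Add-to-cart, Variant C: 173×152/573 = 45.892
  Bounce, Variant A: 209×214/573 = 78.056
  Bounce, Variant B: 209×207/573 = 75.503
  Bounce, Variant C: 209×152/573 = 55.442
Contributions (O − E)²/E:
  (88 − 71.333)²/71.333 = 3.8943
  (82 − 69.000)²/69.000 = 2.4493
  (21 − 50.667)²/50.667 = 17.3709
  (70 − 64.611)²/64.611 = 0.4495
  (30 − 62.497)²/62.497 = 16.8977
  (73 − 45.892)²/45.892 = 16.0125
  (56 − 78.056)²/78.056 = 6.2323
  (95 − 75.503)²/75.503 = 5.0347
  (58 − 55.442)²/55.442 = 0.1180
χ² = 3.8943 + 2.4493 + 17.3709 + 0.4495 + 16.8977 + 16.0125 + 6.2323 + 5.0347 + 0.1180 = 68.46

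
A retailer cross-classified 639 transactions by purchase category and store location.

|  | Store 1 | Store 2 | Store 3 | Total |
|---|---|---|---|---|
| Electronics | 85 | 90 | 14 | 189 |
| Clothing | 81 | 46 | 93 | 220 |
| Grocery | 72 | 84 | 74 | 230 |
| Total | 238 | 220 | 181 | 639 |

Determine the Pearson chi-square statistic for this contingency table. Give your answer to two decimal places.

72.25

Grand total N = 639.
Expected counts (row total × column total / N):
  Electronics, Store 1: 189×238/639 = 70.394
  Electronics, Store 2: 189×220/639 = 65.070
  Electronics, Store 3: 189×181/639 = 53.535
  Clothing, Store 1: 220×238/639 = 81.941
  Clothing, Store 2: 220×220/639 = 75.743
  Clothing, Store 3: 220×181/639 = 62.316
  Grocery, Store 1: 230×238/639 = 85.665
  Grocery, Store 2: 230×220/639 = 79.186
  Grocery, Store 3: 230×181/639 = 65.149
Contributions (O − E)²/E:
  (85 − 70.394)²/70.394 = 3.0306
  (90 − 65.070)²/65.070 = 9.5513
  (14 − 53.535)²/53.535 = 29.1962
  (81 − 81.941)²/81.941 = 0.0108
  (46 − 75.743)²/75.743 = 11.6796
  (93 − 62.316)²/62.316 = 15.1086
  (72 − 85.665)²/85.665 = 2.1798
  (84 − 79.186)²/79.186 = 0.2927
  (74 − 65.149)²/65.149 = 1.2025
χ² = 3.0306 + 9.5513 + 29.1962 + 0.0108 + 11.6796 + 15.1086 + 2.1798 + 0.2927 + 1.2025 = 72.25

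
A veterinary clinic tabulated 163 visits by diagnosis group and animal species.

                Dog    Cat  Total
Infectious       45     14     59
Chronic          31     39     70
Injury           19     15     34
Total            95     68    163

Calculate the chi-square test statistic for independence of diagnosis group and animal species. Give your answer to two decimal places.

13.57

Grand total N = 163.
Expected counts (row total × column total / N):
  Infectious, Dog: 59×95/163 = 34.387
  Infectious, Cat: 59×68/163 = 24.613
  Chronic, Dog: 70×95/163 = 40.798
  Chronic, Cat: 70×68/163 = 29.202
  Injury, Dog: 34×95/163 = 19.816
  Injury, Cat: 34×68/163 = 14.184
Contributions (O − E)²/E:
  (45 − 34.387)²/34.387 = 3.2755
  (14 − 24.613)²/24.613 = 4.5763
  (31 − 40.798)²/40.798 = 2.3531
  (39 − 29.202)²/29.202 = 3.2875
  (19 − 19.816)²/19.816 = 0.0336
  (15 − 14.184)²/14.184 = 0.0469
χ² = 3.2755 + 4.5763 + 2.3531 + 3.2875 + 0.0336 + 0.0469 = 13.57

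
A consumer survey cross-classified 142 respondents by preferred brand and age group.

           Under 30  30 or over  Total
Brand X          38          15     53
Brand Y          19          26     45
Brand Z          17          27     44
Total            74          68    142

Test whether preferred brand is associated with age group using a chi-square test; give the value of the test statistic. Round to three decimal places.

Grand total N = 142.
Expected counts (row total × column total / N):
  Brand X, Under 30: 53×74/142 = 27.6197
  Brand X, 30 or over: 53×68/142 = 25.3803
  Brand Y, Under 30: 45×74/142 = 23.4507
  Brand Y, 30 or over: 45×68/142 = 21.5493
  Brand Z, Under 30: 44×74/142 = 22.9296
  Brand Z, 30 or over: 44×68/142 = 21.0704
Contributions (O − E)²/E:
  (38 − 27.6197)²/27.6197 = 3.9012
  (15 − 25.3803)²/25.3803 = 4.2454
  (19 − 23.4507)²/23.4507 = 0.8447
  (26 − 21.5493)²/21.5493 = 0.9192
  (17 − 22.9296)²/22.9296 = 1.5334
  (27 − 21.0704)²/21.0704 = 1.6687
χ² = 3.9012 + 4.2454 + 0.8447 + 0.9192 + 1.5334 + 1.6687 = 13.113

13.113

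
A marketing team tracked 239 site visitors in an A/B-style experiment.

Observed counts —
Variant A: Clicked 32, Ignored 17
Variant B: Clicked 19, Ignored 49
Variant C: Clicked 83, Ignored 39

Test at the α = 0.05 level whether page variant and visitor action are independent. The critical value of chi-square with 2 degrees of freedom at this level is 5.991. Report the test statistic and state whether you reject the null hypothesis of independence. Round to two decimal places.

30.63; reject H₀

Row totals: 49, 68, 122. Column totals: 134, 105. Grand total N = 239.
Expected counts (row total × column total / N):
  Variant A, Clicked: 49×134/239 = 27.473
  Variant A, Ignored: 49×105/239 = 21.527
  Variant B, Clicked: 68×134/239 = 38.126
  Variant B, Ignored: 68×105/239 = 29.874
  Variant C, Clicked: 122×134/239 = 68.402
  Variant C, Ignored: 122×105/239 = 53.598
Contributions (O − E)²/E:
  (32 − 27.473)²/27.473 = 0.7460
  (17 − 21.527)²/21.527 = 0.9520
  (19 − 38.126)²/38.126 = 9.5946
  (49 − 29.874)²/29.874 = 12.2449
  (83 − 68.402)²/68.402 = 3.1154
  (39 − 53.598)²/53.598 = 3.9759
χ² = 0.7460 + 0.9520 + 9.5946 + 12.2449 + 3.1154 + 3.9759 = 30.63
df = (3−1)(2−1) = 2. Since 30.63 > 5.991, reject the null hypothesis of independence at α = 0.05.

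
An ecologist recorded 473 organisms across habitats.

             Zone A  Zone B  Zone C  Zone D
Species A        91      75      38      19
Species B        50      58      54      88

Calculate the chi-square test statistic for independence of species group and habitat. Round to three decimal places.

60.027

Row totals: 223, 250. Column totals: 141, 133, 92, 107. Grand total N = 473.
Expected counts (row total × column total / N):
  Species A, Zone A: 223×141/473 = 66.4757
  Species A, Zone B: 223×133/473 = 62.7040
  Species A, Zone C: 223×92/473 = 43.3742
  Species A, Zone D: 223×107/473 = 50.4461
  Species B, Zone A: 250×141/473 = 74.5243
  Species B, Zone B: 250×133/473 = 70.2960
  Species B, Zone C: 250×92/473 = 48.6258
  Species B, Zone D: 250×107/473 = 56.5539
Contributions (O − E)²/E:
  (91 − 66.4757)²/66.4757 = 9.0475
  (75 − 62.7040)²/62.7040 = 2.4112
  (38 − 43.3742)²/43.3742 = 0.6659
  (19 − 50.4461)²/50.4461 = 19.6023
  (50 − 74.5243)²/74.5243 = 8.0704
  (58 − 70.2960)²/70.2960 = 2.1508
  (54 − 48.6258)²/48.6258 = 0.5940
  (88 − 56.5539)²/56.5539 = 17.4852
χ² = 9.0475 + 2.4112 + 0.6659 + 19.6023 + 8.0704 + 2.1508 + 0.5940 + 17.4852 = 60.027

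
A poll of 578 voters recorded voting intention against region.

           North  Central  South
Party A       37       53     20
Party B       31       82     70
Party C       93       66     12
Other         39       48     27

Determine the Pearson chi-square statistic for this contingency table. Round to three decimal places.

Row totals: 110, 183, 171, 114. Column totals: 200, 249, 129. Grand total N = 578.
Expected counts (row total × column total / N):
  Party A, North: 110×200/578 = 38.0623
  Party A, Central: 110×249/578 = 47.3875
  Party A, South: 110×129/578 = 24.5502
  Party B, North: 183×200/578 = 63.3218
  Party B, Central: 183×249/578 = 78.8356
  Party B, South: 183×129/578 = 40.8426
  Party C, North: 171×200/578 = 59.1696
  Party C, Central: 171×249/578 = 73.6661
  Party C, South: 171×129/578 = 38.1644
  Other, North: 114×200/578 = 39.4464
  Other, Central: 114×249/578 = 49.1107
  Other, South: 114×129/578 = 25.4429
Contributions (O − E)²/E:
  (37 − 38.0623)²/38.0623 = 0.0296
  (53 − 47.3875)²/47.3875 = 0.6647
  (20 − 24.5502)²/24.5502 = 0.8433
  (31 − 63.3218)²/63.3218 = 16.4982
  (82 − 78.8356)²/78.8356 = 0.1270
  (70 − 40.8426)²/40.8426 = 20.8154
  (93 − 59.1696)²/59.1696 = 19.3426
  (66 − 73.6661)²/73.6661 = 0.7978
  (12 − 38.1644)²/38.1644 = 17.9375
  (39 − 39.4464)²/39.4464 = 0.0051
  (48 − 49.1107)²/49.1107 = 0.0251
  (27 − 25.4429)²/25.4429 = 0.0953
χ² = 0.0296 + 0.6647 + 0.8433 + 16.4982 + 0.1270 + 20.8154 + 19.3426 + 0.7978 + 17.9375 + 0.0051 + 0.0251 + 0.0953 = 77.182

77.182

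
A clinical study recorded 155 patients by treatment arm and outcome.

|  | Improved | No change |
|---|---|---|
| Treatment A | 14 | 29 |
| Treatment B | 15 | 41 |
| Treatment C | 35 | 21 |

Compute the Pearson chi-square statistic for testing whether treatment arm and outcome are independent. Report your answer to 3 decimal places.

16.605

Row totals: 43, 56, 56. Column totals: 64, 91. Grand total N = 155.
Expected counts (row total × column total / N):
  Treatment A, Improved: 43×64/155 = 17.7548
  Treatment A, No change: 43×91/155 = 25.2452
  Treatment B, Improved: 56×64/155 = 23.1226
  Treatment B, No change: 56×91/155 = 32.8774
  Treatment C, Improved: 56×64/155 = 23.1226
  Treatment C, No change: 56×91/155 = 32.8774
Contributions (O − E)²/E:
  (14 − 17.7548)²/17.7548 = 0.7941
  (29 − 25.2452)²/25.2452 = 0.5585
  (15 − 23.1226)²/23.1226 = 2.8533
  (41 − 32.8774)²/32.8774 = 2.0067
  (35 − 23.1226)²/23.1226 = 6.1011
  (21 − 32.8774)²/32.8774 = 4.2909
χ² = 0.7941 + 0.5585 + 2.8533 + 2.0067 + 6.1011 + 4.2909 = 16.605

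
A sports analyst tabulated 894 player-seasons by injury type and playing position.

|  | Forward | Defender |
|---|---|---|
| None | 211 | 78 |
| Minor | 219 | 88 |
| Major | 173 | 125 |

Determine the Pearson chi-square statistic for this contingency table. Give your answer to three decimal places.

18.165

Row totals: 289, 307, 298. Column totals: 603, 291. Grand total N = 894.
Expected counts (row total × column total / N):
  None, Forward: 289×603/894 = 194.9295
  None, Defender: 289×291/894 = 94.0705
  Minor, Forward: 307×603/894 = 207.0705
  Minor, Defender: 307×291/894 = 99.9295
  Major, Forward: 298×603/894 = 201.0000
  Major, Defender: 298×291/894 = 97.0000
Contributions (O − E)²/E:
  (211 − 194.9295)²/194.9295 = 1.3249
  (78 − 94.0705)²/94.0705 = 2.7454
  (219 − 207.0705)²/207.0705 = 0.6873
  (88 − 99.9295)²/99.9295 = 1.4241
  (173 − 201.0000)²/201.0000 = 3.9005
  (125 − 97.0000)²/97.0000 = 8.0825
χ² = 1.3249 + 2.7454 + 0.6873 + 1.4241 + 3.9005 + 8.0825 = 18.165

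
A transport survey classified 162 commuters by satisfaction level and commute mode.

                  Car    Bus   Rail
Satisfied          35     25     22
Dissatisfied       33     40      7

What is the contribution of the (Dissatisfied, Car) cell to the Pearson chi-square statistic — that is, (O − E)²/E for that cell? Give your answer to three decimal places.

0.010

Row total (Dissatisfied) = 80; column total (Car) = 68; N = 162.
Expected count E = 80 × 68 / 162 = 33.5802.
Contribution = (O − E)²/E = (33 − 33.5802)² / 33.5802 = 0.010.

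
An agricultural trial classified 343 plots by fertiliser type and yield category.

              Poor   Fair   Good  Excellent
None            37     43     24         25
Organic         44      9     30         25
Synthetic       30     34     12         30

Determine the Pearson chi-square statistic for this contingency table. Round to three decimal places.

Row totals: 129, 108, 106. Column totals: 111, 86, 66, 80. Grand total N = 343.
Expected counts (row total × column total / N):
  None, Poor: 129×111/343 = 41.7464
  None, Fair: 129×86/343 = 32.3440
  None, Good: 129×66/343 = 24.8222
  None, Excellent: 129×80/343 = 30.0875
  Organic, Poor: 108×111/343 = 34.9504
  Organic, Fair: 108×86/343 = 27.0787
  Organic, Good: 108×66/343 = 20.7813
  Organic, Excellent: 108×80/343 = 25.1895
  Synthetic, Poor: 106×111/343 = 34.3032
  Synthetic, Fair: 106×86/343 = 26.5773
  Synthetic, Good: 106×66/343 = 20.3965
  Synthetic, Excellent: 106×80/343 = 24.7230
Contributions (O − E)²/E:
  (37 − 41.7464)²/41.7464 = 0.5396
  (43 − 32.3440)²/32.3440 = 3.5107
  (24 − 24.8222)²/24.8222 = 0.0272
  (25 − 30.0875)²/30.0875 = 0.8602
  (44 − 34.9504)²/34.9504 = 2.3432
  (9 − 27.0787)²/27.0787 = 12.0700
  (30 − 20.7813)²/20.7813 = 4.0895
  (25 − 25.1895)²/25.1895 = 0.0014
  (30 − 34.3032)²/34.3032 = 0.5398
  (34 − 26.5773)²/26.5773 = 2.0731
  (12 − 20.3965)²/20.3965 = 3.4565
  (30 − 24.7230)²/24.7230 = 1.1263
χ² = 0.5396 + 3.5107 + 0.0272 + 0.8602 + 2.3432 + 12.0700 + 4.0895 + 0.0014 + 0.5398 + 2.0731 + 3.4565 + 1.1263 = 30.638

30.638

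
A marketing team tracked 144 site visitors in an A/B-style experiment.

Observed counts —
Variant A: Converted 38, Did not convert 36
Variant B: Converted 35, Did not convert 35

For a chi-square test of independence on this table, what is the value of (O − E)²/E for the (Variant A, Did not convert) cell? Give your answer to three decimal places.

0.006

Row total (Variant A) = 74; column total (Did not convert) = 71; N = 144.
Expected count E = 74 × 71 / 144 = 36.4861.
Contribution = (O − E)²/E = (36 − 36.4861)² / 36.4861 = 0.006.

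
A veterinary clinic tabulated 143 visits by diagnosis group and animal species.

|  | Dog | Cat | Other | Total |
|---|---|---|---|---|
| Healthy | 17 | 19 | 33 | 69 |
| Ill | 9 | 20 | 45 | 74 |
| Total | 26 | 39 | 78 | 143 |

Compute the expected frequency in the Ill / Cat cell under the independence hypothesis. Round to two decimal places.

20.18

Row total (Ill) = 74; column total (Cat) = 39; grand total N = 143.
Expected count = (row total × column total) / N = 74 × 39 / 143 = 20.18.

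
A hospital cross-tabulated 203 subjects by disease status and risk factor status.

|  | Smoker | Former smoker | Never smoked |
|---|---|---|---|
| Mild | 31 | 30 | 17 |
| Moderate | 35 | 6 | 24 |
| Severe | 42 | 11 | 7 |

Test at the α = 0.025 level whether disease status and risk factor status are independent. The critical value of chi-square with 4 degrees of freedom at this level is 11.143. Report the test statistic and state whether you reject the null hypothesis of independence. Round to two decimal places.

28.38; reject H₀

Row totals: 78, 65, 60. Column totals: 108, 47, 48. Grand total N = 203.
Expected counts (row total × column total / N):
  Mild, Smoker: 78×108/203 = 41.498
  Mild, Former smoker: 78×47/203 = 18.059
  Mild, Never smoked: 78×48/203 = 18.443
  Moderate, Smoker: 65×108/203 = 34.581
  Moderate, Former smoker: 65×47/203 = 15.049
  Moderate, Never smoked: 65×48/203 = 15.369
  Severe, Smoker: 60×108/203 = 31.921
  Severe, Former smoker: 60×47/203 = 13.892
  Severe, Never smoked: 60×48/203 = 14.187
Contributions (O − E)²/E:
  (31 − 41.498)²/41.498 = 2.6557
  (30 − 18.059)²/18.059 = 7.8956
  (17 − 18.443)²/18.443 = 0.1129
  (35 − 34.581)²/34.581 = 0.0051
  (6 − 15.049)²/15.049 = 5.4412
  (24 − 15.369)²/15.369 = 4.8470
  (42 − 31.921)²/31.921 = 3.1824
  (11 − 13.892)²/13.892 = 0.6020
  (7 − 14.187)²/14.187 = 3.6409
χ² = 2.6557 + 7.8956 + 0.1129 + 0.0051 + 5.4412 + 4.8470 + 3.1824 + 0.6020 + 3.6409 = 28.38
df = (3−1)(3−1) = 4. Since 28.38 > 11.143, reject the null hypothesis of independence at α = 0.025.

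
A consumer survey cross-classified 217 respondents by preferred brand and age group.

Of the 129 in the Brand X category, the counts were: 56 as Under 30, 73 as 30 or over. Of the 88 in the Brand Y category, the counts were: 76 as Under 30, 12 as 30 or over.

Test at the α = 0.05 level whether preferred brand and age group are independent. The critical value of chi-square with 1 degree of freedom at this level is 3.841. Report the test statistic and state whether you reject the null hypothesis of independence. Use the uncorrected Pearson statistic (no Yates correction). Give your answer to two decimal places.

40.51; reject H₀

Row totals: 129, 88. Column totals: 132, 85. Grand total N = 217.
Expected counts (row total × column total / N):
  Brand X, Under 30: 129×132/217 = 78.470
  Brand X, 30 or over: 129×85/217 = 50.530
  Brand Y, Under 30: 88×132/217 = 53.530
  Brand Y, 30 or over: 88×85/217 = 34.470
Contributions (O − E)²/E:
  (56 − 78.470)²/78.470 = 6.4343
  (73 − 50.530)²/50.530 = 9.9921
  (76 − 53.530)²/53.530 = 9.4321
  (12 − 34.470)²/34.470 = 14.6475
χ² = 6.4343 + 9.9921 + 9.4321 + 14.6475 = 40.51
df = (2−1)(2−1) = 1. Since 40.51 > 3.841, reject the null hypothesis of independence at α = 0.05.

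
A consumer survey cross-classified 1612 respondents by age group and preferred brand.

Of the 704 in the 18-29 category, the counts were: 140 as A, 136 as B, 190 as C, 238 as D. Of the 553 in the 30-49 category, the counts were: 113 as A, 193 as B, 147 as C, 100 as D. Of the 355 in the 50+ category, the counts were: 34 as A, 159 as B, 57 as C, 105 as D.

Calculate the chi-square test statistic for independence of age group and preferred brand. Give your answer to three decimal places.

Row totals: 704, 553, 355. Column totals: 287, 488, 394, 443. Grand total N = 1612.
Expected counts (row total × column total / N):
  18-29, A: 704×287/1612 = 125.339950
  18-29, B: 704×488/1612 = 213.121588
  18-29, C: 704×394/1612 = 172.069479
  18-29, D: 704×443/1612 = 193.468983
  30-49, A: 553×287/1612 = 98.455955
  30-49, B: 553×488/1612 = 167.409429
  30-49, C: 553×394/1612 = 135.162531
  30-49, D: 553×443/1612 = 151.972084
  50+, A: 355×287/1612 = 63.204094
  50+, B: 355×488/1612 = 107.468983
  50+, C: 355×394/1612 = 86.767990
  50+, D: 355×443/1612 = 97.558933
Contributions (O − E)²/E:
  (140 − 125.339950)²/125.339950 = 1.7147
  (136 − 213.121588)²/213.121588 = 27.9077
  (190 − 172.069479)²/172.069479 = 1.8685
  (238 − 193.468983)²/193.468983 = 10.2498
  (113 − 98.455955)²/98.455955 = 2.1485
  (193 − 167.409429)²/167.409429 = 3.9118
  (147 − 135.162531)²/135.162531 = 1.0367
  (100 − 151.972084)²/151.972084 = 17.7736
  (34 − 63.204094)²/63.204094 = 13.4940
  (159 − 107.468983)²/107.468983 = 24.7089
  (57 − 86.767990)²/86.767990 = 10.2127
  (105 − 97.558933)²/97.558933 = 0.5675
χ² = 1.7147 + 27.9077 + 1.8685 + 10.2498 + 2.1485 + 3.9118 + 1.0367 + 17.7736 + 13.4940 + 24.7089 + 10.2127 + 0.5675 = 115.594

115.594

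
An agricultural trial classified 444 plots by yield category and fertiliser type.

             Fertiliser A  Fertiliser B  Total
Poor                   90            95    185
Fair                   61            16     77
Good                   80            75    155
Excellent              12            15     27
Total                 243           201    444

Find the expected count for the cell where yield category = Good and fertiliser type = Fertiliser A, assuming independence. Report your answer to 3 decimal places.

Row total (Good) = 155; column total (Fertiliser A) = 243; grand total N = 444.
Expected count = (row total × column total) / N = 155 × 243 / 444 = 84.831.

84.831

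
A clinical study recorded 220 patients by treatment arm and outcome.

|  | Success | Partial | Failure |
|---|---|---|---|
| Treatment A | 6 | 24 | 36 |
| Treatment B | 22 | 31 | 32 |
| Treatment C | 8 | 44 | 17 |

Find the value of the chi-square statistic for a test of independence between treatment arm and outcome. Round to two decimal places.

23.51

Row totals: 66, 85, 69. Column totals: 36, 99, 85. Grand total N = 220.
Expected counts (row total × column total / N):
  Treatment A, Success: 66×36/220 = 10.800
  Treatment A, Partial: 66×99/220 = 29.700
  Treatment A, Failure: 66×85/220 = 25.500
  Treatment B, Success: 85×36/220 = 13.909
  Treatment B, Partial: 85×99/220 = 38.250
  Treatment B, Failure: 85×85/220 = 32.841
  Treatment C, Success: 69×36/220 = 11.291
  Treatment C, Partial: 69×99/220 = 31.050
  Treatment C, Failure: 69×85/220 = 26.659
Contributions (O − E)²/E:
  (6 − 10.800)²/10.800 = 2.1333
  (24 − 29.700)²/29.700 = 1.0939
  (36 − 25.500)²/25.500 = 4.3235
  (22 − 13.909)²/13.909 = 4.7066
  (31 − 38.250)²/38.250 = 1.3742
  (32 − 32.841)²/32.841 = 0.0215
  (8 − 11.291)²/11.291 = 0.9592
  (44 − 31.050)²/31.050 = 5.4010
  (17 − 26.659)²/26.659 = 3.4996
χ² = 2.1333 + 1.0939 + 4.3235 + 4.7066 + 1.3742 + 0.0215 + 0.9592 + 5.4010 + 3.4996 = 23.51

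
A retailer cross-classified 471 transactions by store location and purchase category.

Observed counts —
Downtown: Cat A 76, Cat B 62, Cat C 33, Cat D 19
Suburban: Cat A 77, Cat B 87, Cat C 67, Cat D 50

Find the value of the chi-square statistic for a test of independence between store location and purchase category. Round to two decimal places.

Row totals: 190, 281. Column totals: 153, 149, 100, 69. Grand total N = 471.
Expected counts (row total × column total / N):
  Downtown, Cat A: 190×153/471 = 61.720
  Downtown, Cat B: 190×149/471 = 60.106
  Downtown, Cat C: 190×100/471 = 40.340
  Downtown, Cat D: 190×69/471 = 27.834
  Suburban, Cat A: 281×153/471 = 91.280
  Suburban, Cat B: 281×149/471 = 88.894
  Suburban, Cat C: 281×100/471 = 59.660
  Suburban, Cat D: 281×69/471 = 41.166
Contributions (O − E)²/E:
  (76 − 61.720)²/61.720 = 3.3039
  (62 − 60.106)²/60.106 = 0.0597
  (33 − 40.340)²/40.340 = 1.3355
  (19 − 27.834)²/27.834 = 2.8037
  (77 − 91.280)²/91.280 = 2.2340
  (87 − 88.894)²/88.894 = 0.0404
  (67 − 59.660)²/59.660 = 0.9030
  (50 − 41.166)²/41.166 = 1.8957
χ² = 3.3039 + 0.0597 + 1.3355 + 2.8037 + 2.2340 + 0.0404 + 0.9030 + 1.8957 = 12.58

12.58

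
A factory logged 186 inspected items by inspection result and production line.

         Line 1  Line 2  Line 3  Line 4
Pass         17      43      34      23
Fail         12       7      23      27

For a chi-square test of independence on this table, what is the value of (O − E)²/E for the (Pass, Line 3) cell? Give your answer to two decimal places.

0.10

Row total (Pass) = 117; column total (Line 3) = 57; N = 186.
Expected count E = 117 × 57 / 186 = 35.855.
Contribution = (O − E)²/E = (34 − 35.855)² / 35.855 = 0.10.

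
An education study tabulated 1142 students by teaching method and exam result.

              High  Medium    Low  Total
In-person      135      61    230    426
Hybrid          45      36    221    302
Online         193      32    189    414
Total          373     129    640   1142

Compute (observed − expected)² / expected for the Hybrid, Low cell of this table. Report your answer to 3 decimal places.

15.825

Row total (Hybrid) = 302; column total (Low) = 640; N = 1142.
Expected count E = 302 × 640 / 1142 = 169.2469.
Contribution = (O − E)²/E = (221 − 169.2469)² / 169.2469 = 15.825.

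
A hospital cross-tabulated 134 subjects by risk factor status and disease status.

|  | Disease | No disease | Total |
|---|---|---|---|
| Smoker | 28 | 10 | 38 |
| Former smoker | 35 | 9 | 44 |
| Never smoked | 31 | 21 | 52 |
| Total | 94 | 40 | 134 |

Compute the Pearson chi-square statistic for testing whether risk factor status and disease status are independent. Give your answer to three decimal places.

Grand total N = 134.
Expected counts (row total × column total / N):
  Smoker, Disease: 38×94/134 = 26.6567
  Smoker, No disease: 38×40/134 = 11.3433
  Former smoker, Disease: 44×94/134 = 30.8657
  Former smoker, No disease: 44×40/134 = 13.1343
  Never smoked, Disease: 52×94/134 = 36.4776
  Never smoked, No disease: 52×40/134 = 15.5224
Contributions (O − E)²/E:
  (28 − 26.6567)²/26.6567 = 0.0677
  (10 − 11.3433)²/11.3433 = 0.1591
  (35 − 30.8657)²/30.8657 = 0.5538
  (9 − 13.1343)²/13.1343 = 1.3014
  (31 − 36.4776)²/36.4776 = 0.8225
  (21 − 15.5224)²/15.5224 = 1.9330
χ² = 0.0677 + 0.1591 + 0.5538 + 1.3014 + 0.8225 + 1.9330 = 4.837

4.837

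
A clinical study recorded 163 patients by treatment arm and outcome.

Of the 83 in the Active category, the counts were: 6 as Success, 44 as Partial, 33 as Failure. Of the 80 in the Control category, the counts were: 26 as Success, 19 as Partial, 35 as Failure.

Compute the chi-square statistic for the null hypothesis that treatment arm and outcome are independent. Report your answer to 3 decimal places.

22.432

Row totals: 83, 80. Column totals: 32, 63, 68. Grand total N = 163.
Expected counts (row total × column total / N):
  Active, Success: 83×32/163 = 16.2945
  Active, Partial: 83×63/163 = 32.0798
  Active, Failure: 83×68/163 = 34.6258
  Control, Success: 80×32/163 = 15.7055
  Control, Partial: 80×63/163 = 30.9202
  Control, Failure: 80×68/163 = 33.3742
Contributions (O − E)²/E:
  (6 − 16.2945)²/16.2945 = 6.5038
  (44 − 32.0798)²/32.0798 = 4.4293
  (33 − 34.6258)²/34.6258 = 0.0763
  (26 − 15.7055)²/15.7055 = 6.7477
  (19 − 30.9202)²/30.9202 = 4.5954
  (35 − 33.3742)²/33.3742 = 0.0792
χ² = 6.5038 + 4.4293 + 0.0763 + 6.7477 + 4.5954 + 0.0792 = 22.432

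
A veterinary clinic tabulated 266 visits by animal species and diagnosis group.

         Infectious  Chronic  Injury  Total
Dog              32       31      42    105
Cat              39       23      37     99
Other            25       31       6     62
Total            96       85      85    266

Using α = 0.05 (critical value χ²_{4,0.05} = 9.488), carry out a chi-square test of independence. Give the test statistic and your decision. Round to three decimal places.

23.059; reject H₀

Grand total N = 266.
Expected counts (row total × column total / N):
  Dog, Infectious: 105×96/266 = 37.8947
  Dog, Chronic: 105×85/266 = 33.5526
  Dog, Injury: 105×85/266 = 33.5526
  Cat, Infectious: 99×96/266 = 35.7293
  Cat, Chronic: 99×85/266 = 31.6353
  Cat, Injury: 99×85/266 = 31.6353
  Other, Infectious: 62×96/266 = 22.3759
  Other, Chronic: 62×85/266 = 19.8120
  Other, Injury: 62×85/266 = 19.8120
Contributions (O − E)²/E:
  (32 − 37.8947)²/37.8947 = 0.9169
  (31 − 33.5526)²/33.5526 = 0.1942
  (42 − 33.5526)²/33.5526 = 2.1268
  (39 − 35.7293)²/35.7293 = 0.2994
  (23 − 31.6353)²/31.6353 = 2.3571
  (37 − 31.6353)²/31.6353 = 0.9097
  (25 − 22.3759)²/22.3759 = 0.3077
  (31 − 19.8120)²/19.8120 = 6.3180
  (6 − 19.8120)²/19.8120 = 9.6291
χ² = 0.9169 + 0.1942 + 2.1268 + 0.2994 + 2.3571 + 0.9097 + 0.3077 + 6.3180 + 9.6291 = 23.059
df = (3−1)(3−1) = 4. Since 23.059 > 9.488, reject the null hypothesis of independence at α = 0.05.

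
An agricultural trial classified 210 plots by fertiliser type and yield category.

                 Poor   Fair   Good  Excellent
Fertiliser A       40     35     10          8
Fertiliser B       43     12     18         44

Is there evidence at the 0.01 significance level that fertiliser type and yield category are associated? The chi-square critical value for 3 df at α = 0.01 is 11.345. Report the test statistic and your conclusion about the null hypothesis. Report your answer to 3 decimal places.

36.304; reject H₀

Row totals: 93, 117. Column totals: 83, 47, 28, 52. Grand total N = 210.
Expected counts (row total × column total / N):
  Fertiliser A, Poor: 93×83/210 = 36.7571
  Fertiliser A, Fair: 93×47/210 = 20.8143
  Fertiliser A, Good: 93×28/210 = 12.4000
  Fertiliser A, Excellent: 93×52/210 = 23.0286
  Fertiliser B, Poor: 117×83/210 = 46.2429
  Fertiliser B, Fair: 117×47/210 = 26.1857
  Fertiliser B, Good: 117×28/210 = 15.6000
  Fertiliser B, Excellent: 117×52/210 = 28.9714
Contributions (O − E)²/E:
  (40 − 36.7571)²/36.7571 = 0.2861
  (35 − 20.8143)²/20.8143 = 9.6681
  (10 − 12.4000)²/12.4000 = 0.4645
  (8 − 23.0286)²/23.0286 = 9.8078
  (43 − 46.2429)²/46.2429 = 0.2274
  (12 − 26.1857)²/26.1857 = 7.6849
  (18 − 15.6000)²/15.6000 = 0.3692
  (44 − 28.9714)²/28.9714 = 7.7959
χ² = 0.2861 + 9.6681 + 0.4645 + 9.8078 + 0.2274 + 7.6849 + 0.3692 + 7.7959 = 36.304
df = (2−1)(4−1) = 3. Since 36.304 > 11.345, reject the null hypothesis of independence at α = 0.01.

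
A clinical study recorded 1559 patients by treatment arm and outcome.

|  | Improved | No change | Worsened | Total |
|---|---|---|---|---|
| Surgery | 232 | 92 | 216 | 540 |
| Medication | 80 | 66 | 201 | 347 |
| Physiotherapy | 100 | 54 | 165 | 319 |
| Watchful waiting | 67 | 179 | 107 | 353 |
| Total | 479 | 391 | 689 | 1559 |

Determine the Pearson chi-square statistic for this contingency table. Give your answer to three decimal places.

Grand total N = 1559.
Expected counts (row total × column total / N):
  Surgery, Improved: 540×479/1559 = 165.9140
  Surgery, No change: 540×391/1559 = 135.4330
  Surgery, Worsened: 540×689/1559 = 238.6530
  Medication, Improved: 347×479/1559 = 106.6151
  Medication, No change: 347×391/1559 = 87.0282
  Medication, Worsened: 347×689/1559 = 153.3566
  Physiotherapy, Improved: 319×479/1559 = 98.0122
  Physiotherapy, No change: 319×391/1559 = 80.0058
  Physiotherapy, Worsened: 319×689/1559 = 140.9820
  Watchful waiting, Improved: 353×479/1559 = 108.4586
  Watchful waiting, No change: 353×391/1559 = 88.5330
  Watchful waiting, Worsened: 353×689/1559 = 156.0083
Contributions (O − E)²/E:
  (232 − 165.9140)²/165.9140 = 26.3230
  (92 − 135.4330)²/135.4330 = 13.9288
  (216 − 238.6530)²/238.6530 = 2.1502
  (80 − 106.6151)²/106.6151 = 6.6441
  (66 − 87.0282)²/87.0282 = 5.0809
  (201 − 153.3566)²/153.3566 = 14.8014
  (100 − 98.0122)²/98.0122 = 0.0403
  (54 − 80.0058)²/80.0058 = 8.4532
  (165 − 140.9820)²/140.9820 = 4.0918
  (67 − 108.4586)²/108.4586 = 15.8477
  (179 − 88.5330)²/88.5330 = 92.4432
  (107 − 156.0083)²/156.0083 = 15.3954
χ² = 26.3230 + 13.9288 + 2.1502 + 6.6441 + 5.0809 + 14.8014 + 0.0403 + 8.4532 + 4.0918 + 15.8477 + 92.4432 + 15.3954 = 205.200

205.200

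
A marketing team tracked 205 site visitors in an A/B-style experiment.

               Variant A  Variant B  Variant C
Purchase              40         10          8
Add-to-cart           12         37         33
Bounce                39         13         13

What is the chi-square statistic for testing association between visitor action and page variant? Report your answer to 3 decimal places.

Row totals: 58, 82, 65. Column totals: 91, 60, 54. Grand total N = 205.
Expected counts (row total × column total / N):
  Purchase, Variant A: 58×91/205 = 25.7463
  Purchase, Variant B: 58×60/205 = 16.9756
  Purchase, Variant C: 58×54/205 = 15.2780
  Add-to-cart, Variant A: 82×91/205 = 36.4000
  Add-to-cart, Variant B: 82×60/205 = 24.0000
  Add-to-cart, Variant C: 82×54/205 = 21.6000
  Bounce, Variant A: 65×91/205 = 28.8537
  Bounce, Variant B: 65×60/205 = 19.0244
  Bounce, Variant C: 65×54/205 = 17.1220
Contributions (O − E)²/E:
  (40 − 25.7463)²/25.7463 = 7.8912
  (10 − 16.9756)²/16.9756 = 2.8664
  (8 − 15.2780)²/15.2780 = 3.4670
  (12 − 36.4000)²/36.4000 = 16.3560
  (37 − 24.0000)²/24.0000 = 7.0417
  (33 − 21.6000)²/21.6000 = 6.0167
  (39 − 28.8537)²/28.8537 = 3.5679
  (13 − 19.0244)²/19.0244 = 1.9077
  (13 − 17.1220)²/17.1220 = 0.9923
χ² = 7.8912 + 2.8664 + 3.4670 + 16.3560 + 7.0417 + 6.0167 + 3.5679 + 1.9077 + 0.9923 = 50.107

50.107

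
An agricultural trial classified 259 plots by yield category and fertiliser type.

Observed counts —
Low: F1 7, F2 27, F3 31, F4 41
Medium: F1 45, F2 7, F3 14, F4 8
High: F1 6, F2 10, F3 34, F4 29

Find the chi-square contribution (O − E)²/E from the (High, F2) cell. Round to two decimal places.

Row total (High) = 79; column total (F2) = 44; N = 259.
Expected count E = 79 × 44 / 259 = 13.421.
Contribution = (O − E)²/E = (10 − 13.421)² / 13.421 = 0.87.

0.87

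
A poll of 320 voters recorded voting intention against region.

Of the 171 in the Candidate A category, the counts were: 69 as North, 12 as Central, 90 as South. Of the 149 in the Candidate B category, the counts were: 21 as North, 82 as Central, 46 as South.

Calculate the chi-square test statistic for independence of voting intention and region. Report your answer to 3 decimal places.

Row totals: 171, 149. Column totals: 90, 94, 136. Grand total N = 320.
Expected counts (row total × column total / N):
  Candidate A, North: 171×90/320 = 48.0938
  Candidate A, Central: 171×94/320 = 50.2313
  Candidate A, South: 171×136/320 = 72.6750
  Candidate B, North: 149×90/320 = 41.9062
  Candidate B, Central: 149×94/320 = 43.7687
  Candidate B, South: 149×136/320 = 63.3250
Contributions (O − E)²/E:
  (69 − 48.0938)²/48.0938 = 9.0878
  (12 − 50.2313)²/50.2313 = 29.0980
  (90 − 72.6750)²/72.6750 = 4.1301
  (21 − 41.9062)²/41.9062 = 10.4297
  (82 − 43.7687)²/43.7687 = 33.3945
  (46 − 63.3250)²/63.3250 = 4.7399
χ² = 9.0878 + 29.0980 + 4.1301 + 10.4297 + 33.3945 + 4.7399 = 90.880

90.880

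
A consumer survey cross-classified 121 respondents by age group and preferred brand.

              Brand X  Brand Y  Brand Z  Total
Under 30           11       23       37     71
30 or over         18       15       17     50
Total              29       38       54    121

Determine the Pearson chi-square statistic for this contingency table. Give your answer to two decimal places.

Grand total N = 121.
Expected counts (row total × column total / N):
  Under 30, Brand X: 71×29/121 = 17.017
  Under 30, Brand Y: 71×38/121 = 22.298
  Under 30, Brand Z: 71×54/121 = 31.686
  30 or over, Brand X: 50×29/121 = 11.983
  30 or over, Brand Y: 50×38/121 = 15.702
  30 or over, Brand Z: 50×54/121 = 22.314
Contributions (O − E)²/E:
  (11 − 17.017)²/17.017 = 2.1275
  (23 − 22.298)²/22.298 = 0.0221
  (37 − 31.686)²/31.686 = 0.8912
  (18 − 11.983)²/11.983 = 3.0213
  (15 − 15.702)²/15.702 = 0.0314
  (17 − 22.314)²/22.314 = 1.2655
χ² = 2.1275 + 0.0221 + 0.8912 + 3.0213 + 0.0314 + 1.2655 = 7.36

7.36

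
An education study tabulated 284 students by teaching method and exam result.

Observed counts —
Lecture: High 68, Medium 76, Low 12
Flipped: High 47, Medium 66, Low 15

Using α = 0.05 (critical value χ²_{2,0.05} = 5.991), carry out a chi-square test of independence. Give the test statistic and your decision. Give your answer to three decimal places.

Row totals: 156, 128. Column totals: 115, 142, 27. Grand total N = 284.
Expected counts (row total × column total / N):
  Lecture, High: 156×115/284 = 63.1690
  Lecture, Medium: 156×142/284 = 78.0000
  Lecture, Low: 156×27/284 = 14.8310
  Flipped, High: 128×115/284 = 51.8310
  Flipped, Medium: 128×142/284 = 64.0000
  Flipped, Low: 128×27/284 = 12.1690
Contributions (O − E)²/E:
  (68 − 63.1690)²/63.1690 = 0.3695
  (76 − 78.0000)²/78.0000 = 0.0513
  (12 − 14.8310)²/14.8310 = 0.5404
  (47 − 51.8310)²/51.8310 = 0.4503
  (66 − 64.0000)²/64.0000 = 0.0625
  (15 − 12.1690)²/12.1690 = 0.6586
χ² = 0.3695 + 0.0513 + 0.5404 + 0.4503 + 0.0625 + 0.6586 = 2.133
df = (2−1)(3−1) = 2. Since 2.133 < 5.991, fail to reject the null hypothesis of independence at α = 0.05.

2.133; fail to reject H₀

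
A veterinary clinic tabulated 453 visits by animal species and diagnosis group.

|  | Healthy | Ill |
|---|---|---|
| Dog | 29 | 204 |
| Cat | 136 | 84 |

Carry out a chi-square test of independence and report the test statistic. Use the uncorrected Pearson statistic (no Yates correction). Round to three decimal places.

119.113

Row totals: 233, 220. Column totals: 165, 288. Grand total N = 453.
Expected counts (row total × column total / N):
  Dog, Healthy: 233×165/453 = 84.8675
  Dog, Ill: 233×288/453 = 148.1325
  Cat, Healthy: 220×165/453 = 80.1325
  Cat, Ill: 220×288/453 = 139.8675
Contributions (O − E)²/E:
  (29 − 84.8675)²/84.8675 = 36.7771
  (204 − 148.1325)²/148.1325 = 21.0702
  (136 − 80.1325)²/80.1325 = 38.9502
  (84 − 139.8675)²/139.8675 = 22.3152
χ² = 36.7771 + 21.0702 + 38.9502 + 22.3152 = 119.113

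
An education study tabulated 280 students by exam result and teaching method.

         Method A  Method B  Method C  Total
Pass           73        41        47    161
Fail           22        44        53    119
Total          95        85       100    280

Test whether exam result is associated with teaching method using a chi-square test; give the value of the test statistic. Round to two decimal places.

Grand total N = 280.
Expected counts (row total × column total / N):
  Pass, Method A: 161×95/280 = 54.625
  Pass, Method B: 161×85/280 = 48.875
  Pass, Method C: 161×100/280 = 57.500
  Fail, Method A: 119×95/280 = 40.375
  Fail, Method B: 119×85/280 = 36.125
  Fail, Method C: 119×100/280 = 42.500
Contributions (O − E)²/E:
  (73 − 54.625)²/54.625 = 6.1811
  (41 − 48.875)²/48.875 = 1.2689
  (47 − 57.500)²/57.500 = 1.9174
  (22 − 40.375)²/40.375 = 8.3626
  (44 − 36.125)²/36.125 = 1.7167
  (53 − 42.500)²/42.500 = 2.5941
χ² = 6.1811 + 1.2689 + 1.9174 + 8.3626 + 1.7167 + 2.5941 = 22.04

22.04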